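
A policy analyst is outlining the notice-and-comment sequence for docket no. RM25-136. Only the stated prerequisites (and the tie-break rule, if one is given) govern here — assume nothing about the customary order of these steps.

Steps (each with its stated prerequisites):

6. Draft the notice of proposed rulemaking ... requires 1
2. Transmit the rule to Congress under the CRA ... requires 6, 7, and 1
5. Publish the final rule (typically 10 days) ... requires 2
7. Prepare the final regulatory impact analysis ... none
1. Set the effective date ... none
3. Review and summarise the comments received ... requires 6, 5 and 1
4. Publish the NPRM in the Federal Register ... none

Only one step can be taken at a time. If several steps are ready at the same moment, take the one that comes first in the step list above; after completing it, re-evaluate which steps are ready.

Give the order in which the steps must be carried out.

7 1 6 2 5 3 4

7, 1 and 4 have no prerequisites; 7 is listed earlier, so 7 is first.
Ready: 1 and 4. 1 is listed earlier → 1.
Now 6 and 4 have their prerequisites met. 6 is listed earlier, so 6 next.
2 now also ready, so the ready set is {2, 4}; 2 is listed earlier → 2.
5 now also ready, so the ready set is {5, 4}; 5 is listed earlier → 5.
3 now also ready, so the ready set is {3, 4}; 3 is listed earlier → 3.
That leaves 4 as the only ready step → 4.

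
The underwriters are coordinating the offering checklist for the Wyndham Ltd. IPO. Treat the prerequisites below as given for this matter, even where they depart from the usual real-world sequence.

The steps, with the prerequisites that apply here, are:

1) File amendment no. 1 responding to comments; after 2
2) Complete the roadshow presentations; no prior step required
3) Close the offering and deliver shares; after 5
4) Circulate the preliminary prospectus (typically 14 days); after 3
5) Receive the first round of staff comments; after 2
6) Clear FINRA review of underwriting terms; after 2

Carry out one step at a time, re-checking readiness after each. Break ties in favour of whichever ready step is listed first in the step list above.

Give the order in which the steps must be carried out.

2, 1, 5, 3, 4, 6

2 has no prerequisites → 2 first.
Now 1, 5 and 6 have their prerequisites met. 1 is listed earlier, so 1 next.
Ready: 5 and 6. 5 is listed earlier → 5.
3 now also ready, so the ready set is {3, 6}; 3 is listed earlier → 3.
4 now also ready, so the ready set is {4, 6}; 4 is listed earlier → 4.
That leaves 6 as the only ready step → 6.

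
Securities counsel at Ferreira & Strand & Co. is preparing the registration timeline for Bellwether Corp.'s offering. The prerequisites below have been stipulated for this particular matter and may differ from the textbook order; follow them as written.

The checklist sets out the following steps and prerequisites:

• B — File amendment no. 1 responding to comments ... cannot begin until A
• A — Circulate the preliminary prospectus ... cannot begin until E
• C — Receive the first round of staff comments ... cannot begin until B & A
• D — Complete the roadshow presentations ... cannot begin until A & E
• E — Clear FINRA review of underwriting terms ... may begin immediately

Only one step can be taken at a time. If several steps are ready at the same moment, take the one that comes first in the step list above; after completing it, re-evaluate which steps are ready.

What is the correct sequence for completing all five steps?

E is the only step with nothing outstanding, so it goes first.
A is the only step now ready → A.
B and D are both available; B is listed earlier → B.
Ready: C and D. C is listed earlier → C.
D needed A and E, now all done → D.

E → A → B → C → D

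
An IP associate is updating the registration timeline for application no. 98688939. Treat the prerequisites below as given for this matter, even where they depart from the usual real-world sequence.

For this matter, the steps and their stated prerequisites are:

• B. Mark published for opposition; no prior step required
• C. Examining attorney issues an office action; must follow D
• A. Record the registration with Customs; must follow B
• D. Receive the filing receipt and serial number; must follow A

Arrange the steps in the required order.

Only B has no prerequisites, so it is first.
That leaves A as the only ready step → A.
D needed A, now all done → D.
C is the only step now ready → C.

B A D C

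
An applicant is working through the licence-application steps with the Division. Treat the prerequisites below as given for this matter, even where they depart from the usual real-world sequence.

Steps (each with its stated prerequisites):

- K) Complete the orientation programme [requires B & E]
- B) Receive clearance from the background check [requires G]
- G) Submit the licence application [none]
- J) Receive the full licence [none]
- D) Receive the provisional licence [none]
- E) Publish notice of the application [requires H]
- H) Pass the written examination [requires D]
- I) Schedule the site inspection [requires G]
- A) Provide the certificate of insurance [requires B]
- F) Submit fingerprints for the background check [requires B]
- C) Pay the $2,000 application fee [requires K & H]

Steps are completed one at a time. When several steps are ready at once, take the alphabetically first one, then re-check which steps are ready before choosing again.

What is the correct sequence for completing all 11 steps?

D G B A F H E I J K C

Nothing is required for D, G and J. D has the earlier label → D first.
Ready: G, H and J. G has the earlier label → G.
B and I now also ready, so the ready set is {B, H, I, J}; B has the earlier label → B.
Now A, F, H, I and J have their prerequisites met. A has the earlier label, so A next.
F, H, I and J are all available; F has the earlier label → F.
H, I and J are all available; H has the earlier label → H.
E, I and J are all available; E has the earlier label → E.
K now also ready, so the ready set is {I, J, K}; I has the earlier label → I.
Now J and K have their prerequisites met. J has the earlier label, so J next.
K is the only step now ready → K.
C is the only step now ready → C.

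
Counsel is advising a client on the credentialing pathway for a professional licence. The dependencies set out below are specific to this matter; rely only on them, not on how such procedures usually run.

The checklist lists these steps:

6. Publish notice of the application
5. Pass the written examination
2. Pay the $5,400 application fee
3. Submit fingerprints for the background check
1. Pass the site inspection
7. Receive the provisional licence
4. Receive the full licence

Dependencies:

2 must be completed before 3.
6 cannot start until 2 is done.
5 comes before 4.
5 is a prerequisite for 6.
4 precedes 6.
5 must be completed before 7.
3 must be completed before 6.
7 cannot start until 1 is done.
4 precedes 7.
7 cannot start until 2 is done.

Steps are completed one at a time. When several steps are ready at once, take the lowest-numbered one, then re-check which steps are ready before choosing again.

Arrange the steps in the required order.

1, 2, 3, 5, 4, 6, 7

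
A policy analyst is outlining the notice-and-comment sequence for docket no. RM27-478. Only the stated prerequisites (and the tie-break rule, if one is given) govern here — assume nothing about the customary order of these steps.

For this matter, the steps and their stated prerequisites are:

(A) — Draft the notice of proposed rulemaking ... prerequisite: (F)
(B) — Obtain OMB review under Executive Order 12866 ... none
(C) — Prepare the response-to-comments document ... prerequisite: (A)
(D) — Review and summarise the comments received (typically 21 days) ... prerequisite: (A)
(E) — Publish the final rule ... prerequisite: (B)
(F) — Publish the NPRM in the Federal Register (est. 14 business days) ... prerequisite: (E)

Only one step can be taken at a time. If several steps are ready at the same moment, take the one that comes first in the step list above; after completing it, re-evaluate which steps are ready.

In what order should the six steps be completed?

(B) → (E) → (F) → (A) → (C) → (D)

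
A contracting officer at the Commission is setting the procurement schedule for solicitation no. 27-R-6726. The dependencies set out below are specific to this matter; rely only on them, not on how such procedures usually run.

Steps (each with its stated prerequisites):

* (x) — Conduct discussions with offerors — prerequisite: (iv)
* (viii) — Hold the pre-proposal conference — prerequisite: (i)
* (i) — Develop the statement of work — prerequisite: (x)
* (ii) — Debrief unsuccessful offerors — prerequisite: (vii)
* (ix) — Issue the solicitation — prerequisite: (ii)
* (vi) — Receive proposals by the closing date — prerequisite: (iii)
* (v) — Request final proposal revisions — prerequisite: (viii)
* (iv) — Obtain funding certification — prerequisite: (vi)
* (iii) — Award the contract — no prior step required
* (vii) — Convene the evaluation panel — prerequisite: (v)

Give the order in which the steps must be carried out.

(iii) has no prerequisites → (iii) first.
That leaves (vi) as the only ready step → (vi).
(iv) is the only step now ready → (iv).
(x) is the only step now ready → (x).
(i) needed (x), now all done → (i).
That leaves (viii) as the only ready step → (viii).
That leaves (v) as the only ready step → (v).
(vii) needed (v), now all done → (vii).
(ii) needed (vii), now all done → (ii).
(ix) is the only step now ready → (ix).

(iii) (vi) (iv) (x) (i) (viii) (v) (vii) (ii) (ix)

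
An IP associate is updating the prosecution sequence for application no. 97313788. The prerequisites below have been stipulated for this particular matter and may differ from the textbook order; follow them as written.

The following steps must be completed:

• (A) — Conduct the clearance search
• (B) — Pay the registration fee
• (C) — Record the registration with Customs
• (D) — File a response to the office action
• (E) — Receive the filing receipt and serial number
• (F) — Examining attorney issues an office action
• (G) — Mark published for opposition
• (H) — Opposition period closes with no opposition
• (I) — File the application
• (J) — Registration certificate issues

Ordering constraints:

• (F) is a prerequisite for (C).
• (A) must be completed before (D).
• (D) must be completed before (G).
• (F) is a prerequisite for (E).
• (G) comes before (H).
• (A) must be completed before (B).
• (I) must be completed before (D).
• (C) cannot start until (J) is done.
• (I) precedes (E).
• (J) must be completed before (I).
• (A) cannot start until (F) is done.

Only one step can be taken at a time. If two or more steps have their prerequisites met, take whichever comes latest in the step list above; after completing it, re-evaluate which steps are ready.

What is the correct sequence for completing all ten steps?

(J), (I), (F), (E), (C), (A), (D), (G), (H), (B)

Nothing is required for (J) and (F). (J) is listed later → (J) first.
Ready: (I) and (F). (I) is listed later → (I).
That leaves (F) as the only ready step → (F).
(E), (C) and (A) are all available; (E) is listed later → (E).
Ready: (C) and (A). (C) is listed later → (C).
(A) needed (F), now all done → (A).
Ready: (D) and (B). (D) is listed later → (D).
Ready: (G) and (B). (G) is listed later → (G).
(H) now also ready, so the ready set is {(H), (B)}; (H) is listed later → (H).
(B) needed (A), now all done → (B).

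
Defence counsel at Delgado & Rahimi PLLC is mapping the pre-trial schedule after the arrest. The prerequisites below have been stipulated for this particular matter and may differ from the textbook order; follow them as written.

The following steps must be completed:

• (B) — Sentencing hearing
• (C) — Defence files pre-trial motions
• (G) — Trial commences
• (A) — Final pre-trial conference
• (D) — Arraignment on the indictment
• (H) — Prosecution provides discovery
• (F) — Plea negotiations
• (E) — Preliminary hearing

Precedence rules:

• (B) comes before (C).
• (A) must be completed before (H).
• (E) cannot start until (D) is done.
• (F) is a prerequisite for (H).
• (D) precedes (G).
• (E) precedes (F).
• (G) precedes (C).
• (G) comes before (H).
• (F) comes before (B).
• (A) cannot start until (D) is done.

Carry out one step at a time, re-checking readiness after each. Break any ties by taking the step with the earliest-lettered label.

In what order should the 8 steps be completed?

Only (D) has no prerequisites, so it is first.
Now (A), (E) and (G) have their prerequisites met. (A) has the earlier label, so (A) next.
(E) and (G) are both available; (E) has the earlier label → (E).
(F) now also ready, so the ready set is {(F), (G)}; (F) has the earlier label → (F).
(B) now also ready, so the ready set is {(B), (G)}; (B) has the earlier label → (B).
Next only (G) has its prerequisites met → (G).
Ready: (C) and (H). (C) has the earlier label → (C).
That leaves (H) as the only ready step → (H).

(D) (A) (E) (F) (B) (G) (C) (H)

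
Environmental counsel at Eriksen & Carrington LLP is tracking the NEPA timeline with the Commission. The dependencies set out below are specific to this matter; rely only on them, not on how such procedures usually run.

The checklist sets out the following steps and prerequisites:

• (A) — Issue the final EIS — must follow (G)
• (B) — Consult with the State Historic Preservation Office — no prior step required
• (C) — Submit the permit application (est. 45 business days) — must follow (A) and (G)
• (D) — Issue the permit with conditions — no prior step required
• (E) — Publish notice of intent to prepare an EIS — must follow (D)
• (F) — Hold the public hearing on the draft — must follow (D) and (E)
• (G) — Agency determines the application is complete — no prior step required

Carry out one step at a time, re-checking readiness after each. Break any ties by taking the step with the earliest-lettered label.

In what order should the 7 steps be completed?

Nothing is required for (B), (D) and (G). (B) has the earlier label → (B) first.
Now (D) and (G) have their prerequisites met. (D) has the earlier label, so (D) next.
(E) now also ready, so the ready set is {(E), (G)}; (E) has the earlier label → (E).
Now (F) and (G) have their prerequisites met. (F) has the earlier label, so (F) next.
(G) is the only step now ready → (G).
Next only (A) has its prerequisites met → (A).
(C) needed (A) and (G), now all done → (C).

(B), (D), (E), (F), (G), (A), (C)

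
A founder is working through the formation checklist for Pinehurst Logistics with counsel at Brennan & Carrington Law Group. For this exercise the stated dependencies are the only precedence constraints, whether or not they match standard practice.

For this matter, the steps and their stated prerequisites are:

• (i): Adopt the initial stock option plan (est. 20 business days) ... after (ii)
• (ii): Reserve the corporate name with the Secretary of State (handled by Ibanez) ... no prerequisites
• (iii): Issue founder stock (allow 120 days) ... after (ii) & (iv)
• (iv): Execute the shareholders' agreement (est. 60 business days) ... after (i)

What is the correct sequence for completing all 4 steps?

(ii), (i), (iv), (iii)

(ii) is the only step with nothing outstanding, so it goes first.
(i) is the only step now ready → (i).
(iv) is the only step now ready → (iv).
(iii) needed (ii) and (iv), now all done → (iii).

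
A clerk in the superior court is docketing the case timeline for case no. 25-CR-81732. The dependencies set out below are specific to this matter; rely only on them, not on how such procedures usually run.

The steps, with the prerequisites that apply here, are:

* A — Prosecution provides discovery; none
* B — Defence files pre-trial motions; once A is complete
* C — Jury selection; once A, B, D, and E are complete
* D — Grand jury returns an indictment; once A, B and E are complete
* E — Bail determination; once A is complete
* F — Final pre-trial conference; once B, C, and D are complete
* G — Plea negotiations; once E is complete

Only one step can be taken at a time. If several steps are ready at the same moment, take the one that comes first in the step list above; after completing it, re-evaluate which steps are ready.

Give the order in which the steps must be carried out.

A, B, E, D, C, F, G

A is the only step with nothing outstanding, so it goes first.
Ready: B and E. B is listed earlier → B.
Next only E has its prerequisites met → E.
D and G are both available; D is listed earlier → D.
C now also ready, so the ready set is {C, G}; C is listed earlier → C.
Now F and G have their prerequisites met. F is listed earlier, so F next.
Next only G has its prerequisites met → G.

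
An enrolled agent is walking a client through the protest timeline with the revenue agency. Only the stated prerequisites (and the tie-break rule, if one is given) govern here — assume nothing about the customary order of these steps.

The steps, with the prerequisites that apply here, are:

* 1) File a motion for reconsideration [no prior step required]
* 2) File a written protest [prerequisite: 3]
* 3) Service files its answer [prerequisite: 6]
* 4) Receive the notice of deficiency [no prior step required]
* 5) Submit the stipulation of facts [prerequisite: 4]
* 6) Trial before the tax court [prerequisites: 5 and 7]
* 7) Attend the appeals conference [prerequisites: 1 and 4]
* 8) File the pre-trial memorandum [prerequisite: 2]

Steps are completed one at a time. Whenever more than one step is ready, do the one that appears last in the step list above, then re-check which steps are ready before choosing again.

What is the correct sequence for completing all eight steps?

4, 5, 1, 7, 6, 3, 2, 8

4 and 1 have no prerequisites; 4 is listed later, so 4 is first.
Now 5 and 1 have their prerequisites met. 5 is listed later, so 5 next.
Next only 1 has its prerequisites met → 1.
7 needed 4 and 1, now all done → 7.
6 needed 7 and 5, now all done → 6.
Next only 3 has its prerequisites met → 3.
2 is the only step now ready → 2.
That leaves 8 as the only ready step → 8.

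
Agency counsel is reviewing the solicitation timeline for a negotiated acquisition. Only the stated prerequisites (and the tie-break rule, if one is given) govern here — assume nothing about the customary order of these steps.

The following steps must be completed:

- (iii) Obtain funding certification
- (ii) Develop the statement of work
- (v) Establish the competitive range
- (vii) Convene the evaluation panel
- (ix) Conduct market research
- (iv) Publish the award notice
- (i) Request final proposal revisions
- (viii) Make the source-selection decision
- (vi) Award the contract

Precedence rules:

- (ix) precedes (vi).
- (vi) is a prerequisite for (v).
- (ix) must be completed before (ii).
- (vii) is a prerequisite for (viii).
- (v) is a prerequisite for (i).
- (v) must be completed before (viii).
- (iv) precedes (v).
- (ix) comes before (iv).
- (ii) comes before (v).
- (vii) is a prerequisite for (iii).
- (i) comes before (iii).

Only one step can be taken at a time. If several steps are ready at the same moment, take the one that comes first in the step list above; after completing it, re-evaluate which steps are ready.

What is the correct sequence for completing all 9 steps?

Nothing is required for (vii) and (ix). (vii) is listed earlier → (vii) first.
Next only (ix) has its prerequisites met → (ix).
Now (ii), (iv) and (vi) have their prerequisites met. (ii) is listed earlier, so (ii) next.
(iv) and (vi) are both available; (iv) is listed earlier → (iv).
(vi) needed (ix), now all done → (vi).
Next only (v) has its prerequisites met → (v).
(i) and (viii) are both available; (i) is listed earlier → (i).
(iii) now also ready, so the ready set is {(iii), (viii)}; (iii) is listed earlier → (iii).
That leaves (viii) as the only ready step → (viii).

(vii) → (ix) → (ii) → (iv) → (vi) → (v) → (i) → (iii) → (viii)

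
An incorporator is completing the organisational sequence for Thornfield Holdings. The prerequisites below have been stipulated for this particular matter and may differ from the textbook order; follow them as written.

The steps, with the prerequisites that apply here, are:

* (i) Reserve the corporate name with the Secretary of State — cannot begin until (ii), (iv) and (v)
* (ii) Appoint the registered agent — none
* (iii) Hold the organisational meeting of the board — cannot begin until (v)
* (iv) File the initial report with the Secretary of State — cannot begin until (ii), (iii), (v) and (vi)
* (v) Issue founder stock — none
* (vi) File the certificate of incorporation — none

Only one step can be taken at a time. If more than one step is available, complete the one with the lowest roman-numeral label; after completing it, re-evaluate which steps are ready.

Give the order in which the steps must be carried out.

(ii) (v) (iii) (vi) (iv) (i)

Nothing is required for (ii), (v) and (vi). (ii) has the earlier label → (ii) first.
Ready: (v) and (vi). (v) has the earlier label → (v).
(iii) now also ready, so the ready set is {(iii), (vi)}; (iii) has the earlier label → (iii).
Next only (vi) has its prerequisites met → (vi).
That leaves (iv) as the only ready step → (iv).
That leaves (i) as the only ready step → (i).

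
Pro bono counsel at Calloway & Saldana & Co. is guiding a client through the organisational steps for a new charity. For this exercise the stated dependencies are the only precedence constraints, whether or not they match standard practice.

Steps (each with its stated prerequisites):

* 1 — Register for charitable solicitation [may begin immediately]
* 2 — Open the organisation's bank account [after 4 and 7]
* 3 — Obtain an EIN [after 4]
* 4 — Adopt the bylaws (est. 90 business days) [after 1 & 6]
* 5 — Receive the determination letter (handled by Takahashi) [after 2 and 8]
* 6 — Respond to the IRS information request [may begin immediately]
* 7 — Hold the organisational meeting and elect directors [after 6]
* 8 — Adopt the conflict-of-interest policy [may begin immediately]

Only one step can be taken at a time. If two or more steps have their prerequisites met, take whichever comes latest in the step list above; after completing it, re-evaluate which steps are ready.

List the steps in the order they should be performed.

8, 6, 7, 1, 4, 3, 2, 5

8, 6 and 1 have no prerequisites; 8 is listed later, so 8 is first.
6 and 1 are both available; 6 is listed later → 6.
Now 7 and 1 have their prerequisites met. 7 is listed later, so 7 next.
That leaves 1 as the only ready step → 1.
4 is the only step now ready → 4.
Ready: 3 and 2. 3 is listed later → 3.
2 needed 7 and 4, now all done → 2.
Next only 5 has its prerequisites met → 5.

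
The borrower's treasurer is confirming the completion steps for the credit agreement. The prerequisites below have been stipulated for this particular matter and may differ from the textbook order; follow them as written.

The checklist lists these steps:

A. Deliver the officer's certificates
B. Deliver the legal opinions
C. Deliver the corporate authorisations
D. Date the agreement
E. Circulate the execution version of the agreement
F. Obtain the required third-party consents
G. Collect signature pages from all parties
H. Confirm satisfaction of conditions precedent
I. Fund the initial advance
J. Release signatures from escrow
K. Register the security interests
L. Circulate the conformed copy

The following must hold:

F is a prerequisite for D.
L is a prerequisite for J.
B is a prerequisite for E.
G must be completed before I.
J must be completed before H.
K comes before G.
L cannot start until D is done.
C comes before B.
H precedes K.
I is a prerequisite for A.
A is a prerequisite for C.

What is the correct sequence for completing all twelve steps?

F is the only step with nothing outstanding, so it goes first.
That leaves D as the only ready step → D.
That leaves L as the only ready step → L.
Next only J has its prerequisites met → J.
H needed J, now all done → H.
K is the only step now ready → K.
G needed K, now all done → G.
I needed G, now all done → I.
That leaves A as the only ready step → A.
C needed A, now all done → C.
B needed C, now all done → B.
E needed B, now all done → E.

F D L J H K G I A C B E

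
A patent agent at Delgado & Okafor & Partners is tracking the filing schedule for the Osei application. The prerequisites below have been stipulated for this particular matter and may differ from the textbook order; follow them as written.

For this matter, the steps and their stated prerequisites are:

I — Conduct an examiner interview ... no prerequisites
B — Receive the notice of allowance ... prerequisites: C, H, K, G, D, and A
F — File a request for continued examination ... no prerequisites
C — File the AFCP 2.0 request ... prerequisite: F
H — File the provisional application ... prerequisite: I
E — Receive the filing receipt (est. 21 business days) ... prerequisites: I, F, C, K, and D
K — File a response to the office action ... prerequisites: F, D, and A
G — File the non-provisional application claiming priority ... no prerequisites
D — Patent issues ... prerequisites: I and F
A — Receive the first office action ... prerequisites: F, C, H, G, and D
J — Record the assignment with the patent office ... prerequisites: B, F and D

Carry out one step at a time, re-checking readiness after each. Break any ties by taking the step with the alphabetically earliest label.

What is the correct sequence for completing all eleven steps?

F, C, G, I, D, H, A, K, B, E, J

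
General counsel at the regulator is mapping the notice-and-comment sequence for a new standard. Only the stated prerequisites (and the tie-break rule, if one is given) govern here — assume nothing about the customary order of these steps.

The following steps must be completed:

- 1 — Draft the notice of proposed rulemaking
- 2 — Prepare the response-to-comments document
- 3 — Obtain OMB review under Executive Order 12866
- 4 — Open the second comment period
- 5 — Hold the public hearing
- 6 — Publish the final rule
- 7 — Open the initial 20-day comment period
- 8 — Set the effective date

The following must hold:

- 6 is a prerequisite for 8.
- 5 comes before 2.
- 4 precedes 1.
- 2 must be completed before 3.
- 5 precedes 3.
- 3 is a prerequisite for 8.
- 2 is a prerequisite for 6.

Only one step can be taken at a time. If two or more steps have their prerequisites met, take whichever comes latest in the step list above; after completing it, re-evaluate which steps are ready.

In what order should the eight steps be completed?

7 5 4 2 6 3 8 1

Nothing is required for 7, 5 and 4. 7 is listed later → 7 first.
Now 5 and 4 have their prerequisites met. 5 is listed later, so 5 next.
4 and 2 are both available; 4 is listed later → 4.
1 now also ready, so the ready set is {2, 1}; 2 is listed later → 2.
6 and 3 now also ready, so the ready set is {6, 3, 1}; 6 is listed later → 6.
Now 3 and 1 have their prerequisites met. 3 is listed later, so 3 next.
Ready: 8 and 1. 8 is listed later → 8.
Next only 1 has its prerequisites met → 1.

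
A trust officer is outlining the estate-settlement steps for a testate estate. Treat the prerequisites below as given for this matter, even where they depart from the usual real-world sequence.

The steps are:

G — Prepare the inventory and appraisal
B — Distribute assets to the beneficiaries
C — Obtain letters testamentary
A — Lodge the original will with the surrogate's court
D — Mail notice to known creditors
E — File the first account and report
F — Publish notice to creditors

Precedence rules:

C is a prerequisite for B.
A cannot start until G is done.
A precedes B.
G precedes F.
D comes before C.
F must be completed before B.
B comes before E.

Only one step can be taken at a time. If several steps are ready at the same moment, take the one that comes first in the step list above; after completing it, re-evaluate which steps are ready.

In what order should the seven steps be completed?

G and D have no prerequisites; G is listed earlier, so G is first.
Ready: A, D and F. A is listed earlier → A.
Now D and F have their prerequisites met. D is listed earlier, so D next.
Ready: C and F. C is listed earlier → C.
That leaves F as the only ready step → F.
Next only B has its prerequisites met → B.
E is the only step now ready → E.

G, A, D, C, F, B, E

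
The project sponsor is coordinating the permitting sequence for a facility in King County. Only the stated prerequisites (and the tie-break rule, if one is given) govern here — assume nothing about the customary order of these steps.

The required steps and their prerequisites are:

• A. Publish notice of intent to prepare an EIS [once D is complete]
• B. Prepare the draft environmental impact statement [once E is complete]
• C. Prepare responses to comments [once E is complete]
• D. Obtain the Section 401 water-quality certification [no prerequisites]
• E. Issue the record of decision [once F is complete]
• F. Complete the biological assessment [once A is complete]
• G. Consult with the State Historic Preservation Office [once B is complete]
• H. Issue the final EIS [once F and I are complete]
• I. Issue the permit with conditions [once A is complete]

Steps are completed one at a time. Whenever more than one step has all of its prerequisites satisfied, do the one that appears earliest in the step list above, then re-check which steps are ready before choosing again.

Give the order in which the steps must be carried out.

D is the only step with nothing outstanding, so it goes first.
That leaves A as the only ready step → A.
Ready: F and I. F is listed earlier → F.
E and I are both available; E is listed earlier → E.
Now B, C and I have their prerequisites met. B is listed earlier, so B next.
G now also ready, so the ready set is {C, G, I}; C is listed earlier → C.
Now G and I have their prerequisites met. G is listed earlier, so G next.
I is the only step now ready → I.
H needed F and I, now all done → H.

D, A, F, E, B, C, G, I, H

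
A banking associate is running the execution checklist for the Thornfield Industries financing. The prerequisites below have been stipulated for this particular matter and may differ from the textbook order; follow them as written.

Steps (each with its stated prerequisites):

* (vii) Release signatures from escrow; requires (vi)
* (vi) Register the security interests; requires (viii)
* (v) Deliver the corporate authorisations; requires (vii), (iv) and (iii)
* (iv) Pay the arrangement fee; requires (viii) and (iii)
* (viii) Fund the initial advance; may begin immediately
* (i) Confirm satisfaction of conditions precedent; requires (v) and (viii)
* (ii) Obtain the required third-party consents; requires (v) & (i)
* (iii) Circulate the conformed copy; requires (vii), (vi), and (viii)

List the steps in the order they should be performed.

(viii) has no prerequisites → (viii) first.
(vi) needed (viii), now all done → (vi).
Next only (vii) has its prerequisites met → (vii).
(iii) needed (vii), (vi) and (viii), now all done → (iii).
(iv) needed (viii) and (iii), now all done → (iv).
(v) needed (vii), (iv) and (iii), now all done → (v).
(i) is the only step now ready → (i).
(ii) needed (v) and (i), now all done → (ii).

(viii), (vi), (vii), (iii), (iv), (v), (i), (ii)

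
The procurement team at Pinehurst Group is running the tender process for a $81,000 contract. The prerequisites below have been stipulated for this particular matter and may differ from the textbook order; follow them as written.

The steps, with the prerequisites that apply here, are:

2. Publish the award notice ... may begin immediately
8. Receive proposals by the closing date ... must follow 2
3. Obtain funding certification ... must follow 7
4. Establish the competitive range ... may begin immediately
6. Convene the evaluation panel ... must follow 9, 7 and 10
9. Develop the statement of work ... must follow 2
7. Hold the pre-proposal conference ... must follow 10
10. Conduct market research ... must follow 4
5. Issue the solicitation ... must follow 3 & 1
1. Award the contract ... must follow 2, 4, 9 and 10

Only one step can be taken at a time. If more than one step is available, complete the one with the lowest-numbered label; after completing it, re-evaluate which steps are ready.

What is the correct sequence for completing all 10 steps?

Nothing is required for 2 and 4. 2 has the earlier label → 2 first.
Now 4, 8 and 9 have their prerequisites met. 4 has the earlier label, so 4 next.
Now 8, 9 and 10 have their prerequisites met. 8 has the earlier label, so 8 next.
Now 9 and 10 have their prerequisites met. 9 has the earlier label, so 9 next.
10 needed 4, now all done → 10.
1 and 7 are both available; 1 has the earlier label → 1.
7 is the only step now ready → 7.
Ready: 3 and 6. 3 has the earlier label → 3.
5 now also ready, so the ready set is {5, 6}; 5 has the earlier label → 5.
6 needed 7, 9 and 10, now all done → 6.

2 4 8 9 10 1 7 3 5 6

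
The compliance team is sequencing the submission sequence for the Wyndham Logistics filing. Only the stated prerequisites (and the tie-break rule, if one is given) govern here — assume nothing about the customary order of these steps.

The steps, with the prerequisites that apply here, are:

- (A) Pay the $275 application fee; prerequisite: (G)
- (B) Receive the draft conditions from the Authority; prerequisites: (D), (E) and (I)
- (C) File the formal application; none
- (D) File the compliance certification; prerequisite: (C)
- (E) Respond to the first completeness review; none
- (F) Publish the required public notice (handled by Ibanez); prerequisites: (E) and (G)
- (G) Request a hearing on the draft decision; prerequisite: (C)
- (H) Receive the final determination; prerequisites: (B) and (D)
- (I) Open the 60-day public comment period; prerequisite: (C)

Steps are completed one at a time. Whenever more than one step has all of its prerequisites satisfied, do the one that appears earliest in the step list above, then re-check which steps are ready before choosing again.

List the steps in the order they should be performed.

(C), (D), (E), (G), (A), (F), (I), (B), (H)

Nothing is required for (C) and (E). (C) is listed earlier → (C) first.
Now (D), (E), (G) and (I) have their prerequisites met. (D) is listed earlier, so (D) next.
(E), (G) and (I) are all available; (E) is listed earlier → (E).
Now (G) and (I) have their prerequisites met. (G) is listed earlier, so (G) next.
(A) and (F) now also ready, so the ready set is {(A), (F), (I)}; (A) is listed earlier → (A).
Now (F) and (I) have their prerequisites met. (F) is listed earlier, so (F) next.
(I) needed (C), now all done → (I).
(B) needed (D), (E) and (I), now all done → (B).
(H) needed (B) and (D), now all done → (H).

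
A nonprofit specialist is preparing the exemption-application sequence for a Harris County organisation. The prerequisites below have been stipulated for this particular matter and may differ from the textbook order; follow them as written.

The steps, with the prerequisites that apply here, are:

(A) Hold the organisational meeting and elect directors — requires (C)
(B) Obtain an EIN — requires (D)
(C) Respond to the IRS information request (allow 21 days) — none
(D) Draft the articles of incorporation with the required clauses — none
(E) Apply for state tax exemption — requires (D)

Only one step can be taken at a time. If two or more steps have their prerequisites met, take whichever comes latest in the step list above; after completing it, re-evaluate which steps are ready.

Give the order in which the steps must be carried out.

(D) → (E) → (C) → (B) → (A)

(D) and (C) have no prerequisites; (D) is listed later, so (D) is first.
(E), (C) and (B) are all available; (E) is listed later → (E).
Now (C) and (B) have their prerequisites met. (C) is listed later, so (C) next.
(A) now also ready, so the ready set is {(B), (A)}; (B) is listed later → (B).
(A) needed (C), now all done → (A).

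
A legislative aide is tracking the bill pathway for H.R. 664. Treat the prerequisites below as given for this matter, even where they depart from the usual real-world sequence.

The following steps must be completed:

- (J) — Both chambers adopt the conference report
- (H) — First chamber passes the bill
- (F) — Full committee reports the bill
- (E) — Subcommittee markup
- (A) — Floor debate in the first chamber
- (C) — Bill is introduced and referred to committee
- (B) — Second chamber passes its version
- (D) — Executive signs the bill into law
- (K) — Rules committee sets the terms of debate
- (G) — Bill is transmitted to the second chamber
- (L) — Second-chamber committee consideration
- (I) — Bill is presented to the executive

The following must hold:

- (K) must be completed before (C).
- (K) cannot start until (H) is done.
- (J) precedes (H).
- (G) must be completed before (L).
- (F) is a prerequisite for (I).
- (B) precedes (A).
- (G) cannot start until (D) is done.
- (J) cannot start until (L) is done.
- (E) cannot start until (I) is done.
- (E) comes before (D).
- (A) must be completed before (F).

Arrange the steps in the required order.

(B) → (A) → (F) → (I) → (E) → (D) → (G) → (L) → (J) → (H) → (K) → (C)

(B) has no prerequisites → (B) first.
That leaves (A) as the only ready step → (A).
(F) needed (A), now all done → (F).
(I) is the only step now ready → (I).
(E) needed (I), now all done → (E).
(D) needed (E), now all done → (D).
(G) needed (D), now all done → (G).
Next only (L) has its prerequisites met → (L).
(J) is the only step now ready → (J).
(H) needed (J), now all done → (H).
(K) needed (H), now all done → (K).
That leaves (C) as the only ready step → (C).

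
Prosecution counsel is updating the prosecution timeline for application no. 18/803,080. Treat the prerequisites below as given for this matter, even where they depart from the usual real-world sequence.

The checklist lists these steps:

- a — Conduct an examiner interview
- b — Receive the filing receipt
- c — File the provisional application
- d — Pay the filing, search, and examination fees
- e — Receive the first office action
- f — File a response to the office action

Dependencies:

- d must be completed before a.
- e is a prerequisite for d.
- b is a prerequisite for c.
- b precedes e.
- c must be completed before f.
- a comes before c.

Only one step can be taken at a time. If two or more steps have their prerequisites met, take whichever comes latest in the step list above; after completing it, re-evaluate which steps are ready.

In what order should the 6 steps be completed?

b is the only step with nothing outstanding, so it goes first.
e needed b, now all done → e.
d needed e, now all done → d.
Next only a has its prerequisites met → a.
Next only c has its prerequisites met → c.
That leaves f as the only ready step → f.

b, e, d, a, c, f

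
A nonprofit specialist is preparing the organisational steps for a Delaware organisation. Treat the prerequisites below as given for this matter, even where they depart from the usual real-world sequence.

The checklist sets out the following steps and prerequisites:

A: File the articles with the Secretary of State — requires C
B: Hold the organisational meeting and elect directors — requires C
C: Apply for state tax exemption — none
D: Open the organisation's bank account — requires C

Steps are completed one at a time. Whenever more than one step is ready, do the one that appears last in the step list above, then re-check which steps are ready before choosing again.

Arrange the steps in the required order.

Only C has no prerequisites, so it is first.
Ready: D, B and A. D is listed later → D.
Now B and A have their prerequisites met. B is listed later, so B next.
A needed C, now all done → A.

C, D, B, A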